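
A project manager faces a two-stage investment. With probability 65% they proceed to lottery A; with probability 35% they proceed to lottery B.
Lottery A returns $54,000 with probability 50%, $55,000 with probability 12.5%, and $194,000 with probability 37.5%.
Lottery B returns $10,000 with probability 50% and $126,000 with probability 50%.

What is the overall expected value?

EV(A) = 0.5 × 54000 + 0.125 × 55000 + 0.375 × 194000 = 27000 + 6875 + 72750 = 106625
EV(B) = 0.5 × 10000 + 0.5 × 126000 = 5000 + 63000 = 68000
Overall = 0.65 × 106625 + 0.35 × 68000 = 69306.25 + 23800 = 93106.25

$93,106.25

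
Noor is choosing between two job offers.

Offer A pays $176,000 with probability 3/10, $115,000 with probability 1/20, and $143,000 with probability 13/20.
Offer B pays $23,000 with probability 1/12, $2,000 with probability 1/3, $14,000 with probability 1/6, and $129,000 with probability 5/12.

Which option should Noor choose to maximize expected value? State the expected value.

Offer A = 3/10 × 176000 + 1/20 × 115000 + 13/20 × 143000 = 52800 + 5750 + 92950 = 151500
Offer B = 1/12 × 23000 + 1/3 × 2000 + 1/6 × 14000 + 5/12 × 129000 = 1916.6667 + 666.6667 + 2333.3333 + 53750 = 58666.6667

Offer A ($151,500)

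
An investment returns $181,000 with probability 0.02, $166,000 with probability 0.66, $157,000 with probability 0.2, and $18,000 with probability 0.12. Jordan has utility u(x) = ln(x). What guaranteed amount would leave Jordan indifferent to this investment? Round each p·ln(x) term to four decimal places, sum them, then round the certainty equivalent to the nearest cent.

E[u] = 0.02·ln(181000) + 0.66·ln(166000) + 0.2·ln(157000) + 0.12·ln(18000) = 0.2421 + 7.9330 + 2.3928 + 1.1758 = 11.7437
CE = e^11.7437 ≈ 125957.52

$125,957.52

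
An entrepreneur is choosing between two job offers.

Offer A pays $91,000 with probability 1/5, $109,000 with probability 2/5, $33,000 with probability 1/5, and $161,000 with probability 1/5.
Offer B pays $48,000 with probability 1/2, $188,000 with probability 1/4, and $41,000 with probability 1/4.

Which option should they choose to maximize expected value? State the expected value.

Offer A = 1/5 × 91000 + 2/5 × 109000 + 1/5 × 33000 + 1/5 × 161000 = 18200 + 43600 + 6600 + 32200 = 100600
Offer B = 1/2 × 48000 + 1/4 × 188000 + 1/4 × 41000 = 24000 + 47000 + 10250 = 81250

Offer A ($100,600)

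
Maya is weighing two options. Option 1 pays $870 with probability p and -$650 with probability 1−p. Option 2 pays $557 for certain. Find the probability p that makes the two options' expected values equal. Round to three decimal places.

p·870 + (1−p)·(-650) = 557
1520p − 650 = 557
p = (557 + 650) / 1520

p = 0.794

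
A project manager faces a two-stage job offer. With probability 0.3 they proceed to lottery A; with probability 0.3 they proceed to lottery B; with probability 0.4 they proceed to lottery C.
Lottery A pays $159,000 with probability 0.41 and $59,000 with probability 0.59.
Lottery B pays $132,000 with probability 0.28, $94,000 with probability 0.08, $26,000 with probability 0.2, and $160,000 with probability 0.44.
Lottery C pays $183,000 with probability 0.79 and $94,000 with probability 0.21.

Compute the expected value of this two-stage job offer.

EV(A) = 0.41 × 159000 + 0.59 × 59000 = 65190 + 34810 = 100000
EV(B) = 0.28 × 132000 + 0.08 × 94000 + 0.2 × 26000 + 0.44 × 160000 = 36960 + 7520 + 5200 + 70400 = 120080
EV(C) = 0.79 × 183000 + 0.21 × 94000 = 144570 + 19740 = 164310
Overall = 0.3 × 100000 + 0.3 × 120080 + 0.4 × 164310 = 30000 + 36024 + 65724 = 131748

$131,748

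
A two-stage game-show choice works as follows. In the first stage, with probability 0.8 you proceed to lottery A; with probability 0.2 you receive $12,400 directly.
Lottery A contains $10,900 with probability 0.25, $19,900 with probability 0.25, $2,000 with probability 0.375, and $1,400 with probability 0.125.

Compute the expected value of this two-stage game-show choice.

$9,380

EV(A) = 0.25 × 10900 + 0.25 × 19900 + 0.375 × 2000 + 0.125 × 1400 = 2725 + 4975 + 750 + 175 = 8625
Branch B: 12400 (certain)
Overall = 0.8 × 8625 + 0.2 × 12400 = 6900 + 2480 = 9380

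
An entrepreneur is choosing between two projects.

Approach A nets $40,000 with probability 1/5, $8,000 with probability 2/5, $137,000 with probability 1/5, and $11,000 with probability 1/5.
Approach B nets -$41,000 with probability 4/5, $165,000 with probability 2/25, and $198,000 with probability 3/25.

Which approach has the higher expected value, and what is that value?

Approach A = 1/5 × 40000 + 2/5 × 8000 + 1/5 × 137000 + 1/5 × 11000 = 8000 + 3200 + 27400 + 2200 = 40800
Approach B = 4/5 × (-41000) + 2/25 × 165000 + 3/25 × 198000 = -32800 + 13200 + 23760 = 4160

Approach A ($40,800)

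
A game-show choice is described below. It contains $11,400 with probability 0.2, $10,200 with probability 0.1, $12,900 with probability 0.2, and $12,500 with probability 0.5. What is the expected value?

EV = 0.2 × 11400 + 0.1 × 10200 + 0.2 × 12900 + 0.5 × 12500 = 2280 + 1020 + 2580 + 6250 = 12130

$12,130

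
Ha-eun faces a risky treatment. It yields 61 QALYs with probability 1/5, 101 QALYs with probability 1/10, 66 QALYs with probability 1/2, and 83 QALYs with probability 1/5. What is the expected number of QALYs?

EV = 1/5 × 61 + 1/10 × 101 + 1/2 × 66 + 1/5 × 83 = 12.2 + 10.1 + 33 + 16.6 = 71.9

71.9 QALYs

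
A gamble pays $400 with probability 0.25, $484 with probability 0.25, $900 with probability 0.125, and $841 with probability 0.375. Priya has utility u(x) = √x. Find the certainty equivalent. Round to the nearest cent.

E[u] = 0.25·√400 + 0.25·√484 + 0.125·√900 + 0.375·√841 = 0.25·20 + 0.25·22 + 0.125·30 + 0.375·29 = 25.125
CE = (25.125)² = 631.265625

$631.27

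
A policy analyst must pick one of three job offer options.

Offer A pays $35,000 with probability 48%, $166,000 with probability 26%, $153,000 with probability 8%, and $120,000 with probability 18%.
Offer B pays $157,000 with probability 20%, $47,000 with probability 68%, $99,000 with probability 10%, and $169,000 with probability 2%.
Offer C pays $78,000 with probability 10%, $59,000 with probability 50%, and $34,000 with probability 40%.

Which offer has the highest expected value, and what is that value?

Offer A = 0.48 × 35000 + 0.26 × 166000 + 0.08 × 153000 + 0.18 × 120000 = 16800 + 43160 + 12240 + 21600 = 93800
Offer B = 0.2 × 157000 + 0.68 × 47000 + 0.1 × 99000 + 0.02 × 169000 = 31400 + 31960 + 9900 + 3380 = 76640
Offer C = 0.1 × 78000 + 0.5 × 59000 + 0.4 × 34000 = 7800 + 29500 + 13600 = 50900

Offer A ($93,800)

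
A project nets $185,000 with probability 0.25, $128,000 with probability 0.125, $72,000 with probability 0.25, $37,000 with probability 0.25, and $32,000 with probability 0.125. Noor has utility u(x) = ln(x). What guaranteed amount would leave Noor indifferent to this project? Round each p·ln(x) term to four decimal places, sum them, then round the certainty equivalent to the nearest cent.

E[u] = 0.25·ln(185000) + 0.125·ln(128000) + 0.25·ln(72000) + 0.25·ln(37000) + 0.125·ln(32000) = 3.0320 + 1.4700 + 2.7961 + 2.6297 + 1.2967 = 11.2245
CE = e^11.2245 ≈ 74944.27

$74,944.27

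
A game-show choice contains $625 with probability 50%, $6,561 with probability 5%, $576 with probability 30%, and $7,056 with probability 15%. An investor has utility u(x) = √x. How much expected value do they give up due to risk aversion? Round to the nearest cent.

$550.43

E[u] = 0.5·√625 + 0.05·√6561 + 0.3·√576 + 0.15·√7056 = 0.5·25 + 0.05·81 + 0.3·24 + 0.15·84 = 36.35
CE = (36.35)² = 1321.3225
Risk premium = EV − CE = 1871.75 − 1321.3225 = 550.4275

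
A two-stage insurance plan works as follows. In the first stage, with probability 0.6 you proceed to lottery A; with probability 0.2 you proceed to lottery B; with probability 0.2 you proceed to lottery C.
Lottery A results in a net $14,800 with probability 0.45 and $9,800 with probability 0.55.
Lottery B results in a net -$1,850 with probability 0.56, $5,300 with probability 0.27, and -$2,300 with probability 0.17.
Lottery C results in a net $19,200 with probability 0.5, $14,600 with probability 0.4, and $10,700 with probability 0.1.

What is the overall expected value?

EV(A) = 0.45 × 14800 + 0.55 × 9800 = 6660 + 5390 = 12050
EV(B) = 0.56 × (-1850) + 0.27 × 5300 + 0.17 × (-2300) = -1036 + 1431 − 391 = 4
EV(C) = 0.5 × 19200 + 0.4 × 14600 + 0.1 × 10700 = 9600 + 5840 + 1070 = 16510
Overall = 0.6 × 12050 + 0.2 × 4 + 0.2 × 16510 = 7230 + 0.8 + 3302 = 10532.8

$10,532.80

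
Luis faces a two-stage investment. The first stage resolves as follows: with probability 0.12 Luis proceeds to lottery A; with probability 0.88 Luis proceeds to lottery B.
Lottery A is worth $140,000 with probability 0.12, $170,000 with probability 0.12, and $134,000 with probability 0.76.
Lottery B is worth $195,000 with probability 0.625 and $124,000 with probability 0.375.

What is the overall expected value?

EV(A) = 0.12 × 140000 + 0.12 × 170000 + 0.76 × 134000 = 16800 + 20400 + 101840 = 139040
EV(B) = 0.625 × 195000 + 0.375 × 124000 = 121875 + 46500 = 168375
Overall = 0.12 × 139040 + 0.88 × 168375 = 16684.8 + 148170 = 164854.8

$164,854.80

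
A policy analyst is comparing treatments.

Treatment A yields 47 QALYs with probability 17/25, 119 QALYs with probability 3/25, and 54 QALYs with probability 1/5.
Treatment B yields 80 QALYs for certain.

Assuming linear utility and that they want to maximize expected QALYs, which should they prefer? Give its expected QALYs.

Treatment A = 17/25 × 47 + 3/25 × 119 + 1/5 × 54 = 31.96 + 14.28 + 10.8 = 57.04
Treatment B: 80 (certain)

Treatment B (80 QALYs)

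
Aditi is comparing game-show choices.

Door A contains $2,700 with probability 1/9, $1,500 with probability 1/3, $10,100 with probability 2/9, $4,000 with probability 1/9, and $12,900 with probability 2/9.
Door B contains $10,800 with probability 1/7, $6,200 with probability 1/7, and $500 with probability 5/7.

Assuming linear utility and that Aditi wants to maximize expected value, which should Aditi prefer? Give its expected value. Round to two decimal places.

Door A ($6,355.56)

Door A = 1/9 × 2700 + 1/3 × 1500 + 2/9 × 10100 + 1/9 × 4000 + 2/9 × 12900 = 300 + 500 + 2244.4444 + 444.4444 + 2866.6667 = 6355.5556
Door B = 1/7 × 10800 + 1/7 × 6200 + 5/7 × 500 = 1542.8571 + 885.7143 + 357.1429 = 2785.7143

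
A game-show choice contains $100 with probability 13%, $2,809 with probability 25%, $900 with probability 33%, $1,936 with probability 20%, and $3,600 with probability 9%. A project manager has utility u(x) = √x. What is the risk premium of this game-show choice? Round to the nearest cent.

E[u] = 0.13·√100 + 0.25·√2809 + 0.33·√900 + 0.2·√1936 + 0.09·√3600 = 0.13·10 + 0.25·53 + 0.33·30 + 0.2·44 + 0.09·60 = 38.65
CE = (38.65)² = 1493.8225
Risk premium = EV − CE = 1723.45 − 1493.8225 = 229.6275

$229.63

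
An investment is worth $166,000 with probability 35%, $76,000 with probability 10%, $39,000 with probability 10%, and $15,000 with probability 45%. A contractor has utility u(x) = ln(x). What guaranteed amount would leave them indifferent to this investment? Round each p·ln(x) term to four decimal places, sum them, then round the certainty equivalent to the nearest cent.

E[u] = 0.35·ln(166000) + 0.1·ln(76000) + 0.1·ln(39000) + 0.45·ln(15000) = 4.2069 + 1.1238 + 1.0571 + 4.3271 = 10.7149
CE = e^10.7149 ≈ 45021.71

$45,021.71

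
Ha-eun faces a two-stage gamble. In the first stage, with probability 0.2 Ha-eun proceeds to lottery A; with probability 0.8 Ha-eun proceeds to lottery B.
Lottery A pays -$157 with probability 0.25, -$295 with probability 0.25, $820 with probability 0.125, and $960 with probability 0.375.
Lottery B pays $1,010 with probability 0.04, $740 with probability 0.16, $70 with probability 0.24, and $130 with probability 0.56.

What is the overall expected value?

$268.62

EV(A) = 0.25 × (-157) + 0.25 × (-295) + 0.125 × 820 + 0.375 × 960 = -39.25 − 73.75 + 102.5 + 360 = 349.5
EV(B) = 0.04 × 1010 + 0.16 × 740 + 0.24 × 70 + 0.56 × 130 = 40.4 + 118.4 + 16.8 + 72.8 = 248.4
Overall = 0.2 × 349.5 + 0.8 × 248.4 = 69.9 + 198.72 = 268.62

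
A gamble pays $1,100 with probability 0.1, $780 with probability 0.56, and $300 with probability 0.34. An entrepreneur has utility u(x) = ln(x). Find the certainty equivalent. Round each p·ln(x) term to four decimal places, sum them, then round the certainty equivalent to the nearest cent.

$583.36

E[u] = 0.1·ln(1100) + 0.56·ln(780) + 0.34·ln(300) = 0.7003 + 3.7292 + 1.9393 = 6.3688
CE = e^6.3688 ≈ 583.36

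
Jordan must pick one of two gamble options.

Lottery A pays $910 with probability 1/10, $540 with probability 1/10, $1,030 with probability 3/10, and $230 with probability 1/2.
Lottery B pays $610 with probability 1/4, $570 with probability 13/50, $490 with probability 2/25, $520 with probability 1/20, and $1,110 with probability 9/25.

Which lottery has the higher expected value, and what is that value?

Lottery A = 1/10 × 910 + 1/10 × 540 + 3/10 × 1030 + 1/2 × 230 = 91 + 54 + 309 + 115 = 569
Lottery B = 1/4 × 610 + 13/50 × 570 + 2/25 × 490 + 1/20 × 520 + 9/25 × 1110 = 152.5 + 148.2 + 39.2 + 26 + 399.6 = 765.5

Lottery B ($765.50)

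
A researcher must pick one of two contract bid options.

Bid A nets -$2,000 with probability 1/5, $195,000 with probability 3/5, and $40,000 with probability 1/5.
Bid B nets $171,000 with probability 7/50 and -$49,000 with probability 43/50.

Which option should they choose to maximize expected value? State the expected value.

Bid A = 1/5 × (-2000) + 3/5 × 195000 + 1/5 × 40000 = -400 + 117000 + 8000 = 124600
Bid B = 7/50 × 171000 + 43/50 × (-49000) = 23940 − 42140 = -18200

Bid A ($124,600)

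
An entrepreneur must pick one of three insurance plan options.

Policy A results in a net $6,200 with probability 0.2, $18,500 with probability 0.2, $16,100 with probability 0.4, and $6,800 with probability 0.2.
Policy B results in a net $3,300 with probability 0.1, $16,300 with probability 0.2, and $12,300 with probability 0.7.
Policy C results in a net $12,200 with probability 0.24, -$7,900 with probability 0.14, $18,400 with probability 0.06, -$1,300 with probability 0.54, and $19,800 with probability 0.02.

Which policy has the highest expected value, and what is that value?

Policy A ($12,740)

Policy A = 0.2 × 6200 + 0.2 × 18500 + 0.4 × 16100 + 0.2 × 6800 = 1240 + 3700 + 6440 + 1360 = 12740
Policy B = 0.1 × 3300 + 0.2 × 16300 + 0.7 × 12300 = 330 + 3260 + 8610 = 12200
Policy C = 0.24 × 12200 + 0.14 × (-7900) + 0.06 × 18400 + 0.54 × (-1300) + 0.02 × 19800 = 2928 − 1106 + 1104 − 702 + 396 = 2620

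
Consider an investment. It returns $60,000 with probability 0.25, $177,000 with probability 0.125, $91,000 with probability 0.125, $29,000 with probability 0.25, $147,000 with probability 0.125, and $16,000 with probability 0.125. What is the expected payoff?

$76,125

EV = 0.25 × 60000 + 0.125 × 177000 + 0.125 × 91000 + 0.25 × 29000 + 0.125 × 147000 + 0.125 × 16000 = 15000 + 22125 + 11375 + 7250 + 18375 + 2000 = 76125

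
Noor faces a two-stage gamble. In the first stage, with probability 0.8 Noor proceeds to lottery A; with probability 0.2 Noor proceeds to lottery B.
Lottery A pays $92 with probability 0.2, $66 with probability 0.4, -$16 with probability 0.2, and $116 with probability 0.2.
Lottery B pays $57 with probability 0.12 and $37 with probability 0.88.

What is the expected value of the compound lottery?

EV(A) = 0.2 × 92 + 0.4 × 66 + 0.2 × (-16) + 0.2 × 116 = 18.4 + 26.4 − 3.2 + 23.2 = 64.8
EV(B) = 0.12 × 57 + 0.88 × 37 = 6.84 + 32.56 = 39.4
Overall = 0.8 × 64.8 + 0.2 × 39.4 = 51.84 + 7.88 = 59.72

$59.72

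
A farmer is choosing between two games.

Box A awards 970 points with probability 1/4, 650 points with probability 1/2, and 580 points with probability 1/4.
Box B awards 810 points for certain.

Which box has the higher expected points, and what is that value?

Box B (810 points)

Box A = 1/4 × 970 + 1/2 × 650 + 1/4 × 580 = 242.5 + 325 + 145 = 712.5
Box B: 810 (certain)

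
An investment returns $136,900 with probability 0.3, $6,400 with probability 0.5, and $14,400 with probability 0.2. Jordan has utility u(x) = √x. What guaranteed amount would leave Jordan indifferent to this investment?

E[u] = 0.3·√136900 + 0.5·√6400 + 0.2·√14400 = 0.3·370 + 0.5·80 + 0.2·120 = 175
CE = (175)² = 30625

$30,625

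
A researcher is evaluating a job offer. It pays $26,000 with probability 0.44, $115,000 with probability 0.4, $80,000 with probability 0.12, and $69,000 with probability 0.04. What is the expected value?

EV = 0.44 × 26000 + 0.4 × 115000 + 0.12 × 80000 + 0.04 × 69000 = 11440 + 46000 + 9600 + 2760 = 69800

$69,800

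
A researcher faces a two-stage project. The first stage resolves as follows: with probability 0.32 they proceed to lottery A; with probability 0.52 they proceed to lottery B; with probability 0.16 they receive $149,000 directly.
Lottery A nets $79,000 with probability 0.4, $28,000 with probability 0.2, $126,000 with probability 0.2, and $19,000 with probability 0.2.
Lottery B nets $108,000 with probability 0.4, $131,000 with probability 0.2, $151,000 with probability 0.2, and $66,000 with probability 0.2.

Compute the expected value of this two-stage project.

$103,680

EV(A) = 0.4 × 79000 + 0.2 × 28000 + 0.2 × 126000 + 0.2 × 19000 = 31600 + 5600 + 25200 + 3800 = 66200
EV(B) = 0.4 × 108000 + 0.2 × 131000 + 0.2 × 151000 + 0.2 × 66000 = 43200 + 26200 + 30200 + 13200 = 112800
Branch C: 149000 (certain)
Overall = 0.32 × 66200 + 0.52 × 112800 + 0.16 × 149000 = 21184 + 58656 + 23840 = 103680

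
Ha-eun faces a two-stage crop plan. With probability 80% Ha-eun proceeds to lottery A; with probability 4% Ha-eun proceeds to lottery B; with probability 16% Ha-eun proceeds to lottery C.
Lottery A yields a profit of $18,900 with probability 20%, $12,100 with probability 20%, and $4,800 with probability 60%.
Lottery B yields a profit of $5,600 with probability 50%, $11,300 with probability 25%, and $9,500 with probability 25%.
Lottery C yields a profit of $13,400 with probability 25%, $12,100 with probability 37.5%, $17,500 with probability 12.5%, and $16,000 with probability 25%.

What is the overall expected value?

EV(A) = 0.2 × 18900 + 0.2 × 12100 + 0.6 × 4800 = 3780 + 2420 + 2880 = 9080
EV(B) = 0.5 × 5600 + 0.25 × 11300 + 0.25 × 9500 = 2800 + 2825 + 2375 = 8000
EV(C) = 0.25 × 13400 + 0.375 × 12100 + 0.125 × 17500 + 0.25 × 16000 = 3350 + 4537.5 + 2187.5 + 4000 = 14075
Overall = 0.8 × 9080 + 0.04 × 8000 + 0.16 × 14075 = 7264 + 320 + 2252 = 9836

$9,836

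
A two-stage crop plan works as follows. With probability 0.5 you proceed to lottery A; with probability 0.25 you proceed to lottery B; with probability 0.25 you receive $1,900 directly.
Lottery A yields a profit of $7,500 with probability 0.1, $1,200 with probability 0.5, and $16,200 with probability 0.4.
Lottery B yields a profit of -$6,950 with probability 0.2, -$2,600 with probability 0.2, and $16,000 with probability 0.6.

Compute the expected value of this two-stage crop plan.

EV(A) = 0.1 × 7500 + 0.5 × 1200 + 0.4 × 16200 = 750 + 600 + 6480 = 7830
EV(B) = 0.2 × (-6950) + 0.2 × (-2600) + 0.6 × 16000 = -1390 − 520 + 9600 = 7690
Branch C: 1900 (certain)
Overall = 0.5 × 7830 + 0.25 × 7690 + 0.25 × 1900 = 3915 + 1922.5 + 475 = 6312.5

$6,312.50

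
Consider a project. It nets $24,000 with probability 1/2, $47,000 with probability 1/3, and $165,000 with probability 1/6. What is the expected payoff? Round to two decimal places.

EV = 1/2 × 24000 + 1/3 × 47000 + 1/6 × 165000 = 12000 + 15666.6667 + 27500 = 55166.6667

$55,166.67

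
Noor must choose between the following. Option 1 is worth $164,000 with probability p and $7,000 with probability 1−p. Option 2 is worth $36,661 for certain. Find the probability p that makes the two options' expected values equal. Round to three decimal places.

p = 0.189

p·164000 + (1−p)·7000 = 36661
157000p + 7000 = 36661
p = (36661 − 7000) / 157000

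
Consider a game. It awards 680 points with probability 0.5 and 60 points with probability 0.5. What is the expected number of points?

EV = 0.5 × 680 + 0.5 × 60 = 340 + 30 = 370

370 points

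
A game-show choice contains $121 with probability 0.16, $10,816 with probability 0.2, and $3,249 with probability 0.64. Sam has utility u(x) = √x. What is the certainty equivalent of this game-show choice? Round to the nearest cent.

$3,485.72

E[u] = 0.16·√121 + 0.2·√10816 + 0.64·√3249 = 0.16·11 + 0.2·104 + 0.64·57 = 59.04
CE = (59.04)² = 3485.7216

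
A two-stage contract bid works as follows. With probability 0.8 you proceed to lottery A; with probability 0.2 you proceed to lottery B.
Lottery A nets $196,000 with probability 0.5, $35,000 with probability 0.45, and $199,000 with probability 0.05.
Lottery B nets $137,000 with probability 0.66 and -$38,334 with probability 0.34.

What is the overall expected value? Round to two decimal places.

EV(A) = 0.5 × 196000 + 0.45 × 35000 + 0.05 × 199000 = 98000 + 15750 + 9950 = 123700
EV(B) = 0.66 × 137000 + 0.34 × (-38334) = 90420 − 13033.56 = 77386.44
Overall = 0.8 × 123700 + 0.2 × 77386.44 = 98960 + 15477.288 = 114437.288

$114,437.29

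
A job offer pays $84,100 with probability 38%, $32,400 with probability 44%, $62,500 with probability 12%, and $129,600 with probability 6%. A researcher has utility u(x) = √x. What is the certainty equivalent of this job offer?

$58,081

E[u] = 0.38·√84100 + 0.44·√32400 + 0.12·√62500 + 0.06·√129600 = 0.38·290 + 0.44·180 + 0.12·250 + 0.06·360 = 241
CE = (241)² = 58081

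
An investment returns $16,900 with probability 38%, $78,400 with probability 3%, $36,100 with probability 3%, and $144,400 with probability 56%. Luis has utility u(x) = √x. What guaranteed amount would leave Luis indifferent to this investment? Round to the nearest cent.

$76,341.69

E[u] = 0.38·√16900 + 0.03·√78400 + 0.03·√36100 + 0.56·√144400 = 0.38·130 + 0.03·280 + 0.03·190 + 0.56·380 = 276.3
CE = (276.3)² = 76341.69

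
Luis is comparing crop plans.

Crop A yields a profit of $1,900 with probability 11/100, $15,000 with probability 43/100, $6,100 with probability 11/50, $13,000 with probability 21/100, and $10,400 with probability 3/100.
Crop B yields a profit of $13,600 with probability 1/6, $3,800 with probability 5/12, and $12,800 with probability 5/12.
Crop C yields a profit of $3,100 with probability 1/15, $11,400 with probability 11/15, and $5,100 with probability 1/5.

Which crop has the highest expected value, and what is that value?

Crop A ($11,043)

Crop A = 11/100 × 1900 + 43/100 × 15000 + 11/50 × 6100 + 21/100 × 13000 + 3/100 × 10400 = 209 + 6450 + 1342 + 2730 + 312 = 11043
Crop B = 1/6 × 13600 + 5/12 × 3800 + 5/12 × 12800 = 2266.6667 + 1583.3333 + 5333.3333 = 9183.3333
Crop C = 1/15 × 3100 + 11/15 × 11400 + 1/5 × 5100 = 206.6667 + 8360 + 1020 = 9586.6667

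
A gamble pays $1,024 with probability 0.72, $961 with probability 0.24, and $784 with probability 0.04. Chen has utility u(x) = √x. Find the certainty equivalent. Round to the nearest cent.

$998.56

E[u] = 0.72·√1024 + 0.24·√961 + 0.04·√784 = 0.72·32 + 0.24·31 + 0.04·28 = 31.6
CE = (31.6)² = 998.56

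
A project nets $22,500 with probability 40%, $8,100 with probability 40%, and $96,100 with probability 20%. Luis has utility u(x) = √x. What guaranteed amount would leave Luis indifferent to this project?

$24,964

E[u] = 0.4·√22500 + 0.4·√8100 + 0.2·√96100 = 0.4·150 + 0.4·90 + 0.2·310 = 158
CE = (158)² = 24964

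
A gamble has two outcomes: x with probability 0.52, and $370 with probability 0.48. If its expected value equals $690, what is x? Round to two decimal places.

0.52·x + 0.48·370 = 690
0.52·x = 690 − 177.6 = 512.4
x = 512.4 / 0.52 = 985.3846

x = $985.38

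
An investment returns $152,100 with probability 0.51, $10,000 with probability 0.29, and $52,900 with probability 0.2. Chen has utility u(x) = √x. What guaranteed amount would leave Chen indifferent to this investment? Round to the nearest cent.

E[u] = 0.51·√152100 + 0.29·√10000 + 0.2·√52900 = 0.51·390 + 0.29·100 + 0.2·230 = 273.9
CE = (273.9)² = 75021.21

$75,021.21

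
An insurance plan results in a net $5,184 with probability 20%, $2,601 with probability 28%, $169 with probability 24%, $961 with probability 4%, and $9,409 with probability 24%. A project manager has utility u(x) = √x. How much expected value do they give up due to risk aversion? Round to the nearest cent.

$930.30

E[u] = 0.2·√5184 + 0.28·√2601 + 0.24·√169 + 0.04·√961 + 0.24·√9409 = 0.2·72 + 0.28·51 + 0.24·13 + 0.04·31 + 0.24·97 = 56.32
CE = (56.32)² = 3171.9424
Risk premium = EV − CE = 4102.24 − 3171.9424 = 930.2976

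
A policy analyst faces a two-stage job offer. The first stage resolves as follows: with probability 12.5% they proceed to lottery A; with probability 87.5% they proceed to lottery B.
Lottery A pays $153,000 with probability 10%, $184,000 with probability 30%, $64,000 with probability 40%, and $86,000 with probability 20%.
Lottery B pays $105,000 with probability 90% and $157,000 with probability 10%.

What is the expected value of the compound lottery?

$110,587.50

EV(A) = 0.1 × 153000 + 0.3 × 184000 + 0.4 × 64000 + 0.2 × 86000 = 15300 + 55200 + 25600 + 17200 = 113300
EV(B) = 0.9 × 105000 + 0.1 × 157000 = 94500 + 15700 = 110200
Overall = 0.125 × 113300 + 0.875 × 110200 = 14162.5 + 96425 = 110587.5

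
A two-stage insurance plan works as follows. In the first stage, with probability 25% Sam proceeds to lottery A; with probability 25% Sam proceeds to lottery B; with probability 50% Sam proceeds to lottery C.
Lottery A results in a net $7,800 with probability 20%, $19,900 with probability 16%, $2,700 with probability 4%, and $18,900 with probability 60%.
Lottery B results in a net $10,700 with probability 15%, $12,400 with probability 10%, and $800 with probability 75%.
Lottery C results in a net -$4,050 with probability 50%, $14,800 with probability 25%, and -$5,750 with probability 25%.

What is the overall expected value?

EV(A) = 0.2 × 7800 + 0.16 × 19900 + 0.04 × 2700 + 0.6 × 18900 = 1560 + 3184 + 108 + 11340 = 16192
EV(B) = 0.15 × 10700 + 0.1 × 12400 + 0.75 × 800 = 1605 + 1240 + 600 = 3445
EV(C) = 0.5 × (-4050) + 0.25 × 14800 + 0.25 × (-5750) = -2025 + 3700 − 1437.5 = 237.5
Overall = 0.25 × 16192 + 0.25 × 3445 + 0.5 × 237.5 = 4048 + 861.25 + 118.75 = 5028

$5,028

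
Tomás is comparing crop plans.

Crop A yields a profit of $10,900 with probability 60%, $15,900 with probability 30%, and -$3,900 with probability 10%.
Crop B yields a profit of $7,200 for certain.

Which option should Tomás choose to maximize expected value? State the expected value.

Crop A = 0.6 × 10900 + 0.3 × 15900 + 0.1 × (-3900) = 6540 + 4770 − 390 = 10920
Crop B: 7200 (certain)

Crop A ($10,920)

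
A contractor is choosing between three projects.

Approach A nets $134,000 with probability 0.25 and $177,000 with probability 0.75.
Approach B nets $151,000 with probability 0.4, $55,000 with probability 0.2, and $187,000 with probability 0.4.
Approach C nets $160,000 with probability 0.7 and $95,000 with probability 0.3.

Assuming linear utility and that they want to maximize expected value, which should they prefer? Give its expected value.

Approach A = 0.25 × 134000 + 0.75 × 177000 = 33500 + 132750 = 166250
Approach B = 0.4 × 151000 + 0.2 × 55000 + 0.4 × 187000 = 60400 + 11000 + 74800 = 146200
Approach C = 0.7 × 160000 + 0.3 × 95000 = 112000 + 28500 = 140500

Approach A ($166,250)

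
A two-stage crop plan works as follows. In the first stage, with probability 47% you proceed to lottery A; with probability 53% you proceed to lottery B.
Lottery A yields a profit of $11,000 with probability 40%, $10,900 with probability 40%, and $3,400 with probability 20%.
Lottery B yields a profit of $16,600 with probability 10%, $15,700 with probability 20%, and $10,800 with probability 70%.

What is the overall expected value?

EV(A) = 0.4 × 11000 + 0.4 × 10900 + 0.2 × 3400 = 4400 + 4360 + 680 = 9440
EV(B) = 0.1 × 16600 + 0.2 × 15700 + 0.7 × 10800 = 1660 + 3140 + 7560 = 12360
Overall = 0.47 × 9440 + 0.53 × 12360 = 4436.8 + 6550.8 = 10987.6

$10,987.60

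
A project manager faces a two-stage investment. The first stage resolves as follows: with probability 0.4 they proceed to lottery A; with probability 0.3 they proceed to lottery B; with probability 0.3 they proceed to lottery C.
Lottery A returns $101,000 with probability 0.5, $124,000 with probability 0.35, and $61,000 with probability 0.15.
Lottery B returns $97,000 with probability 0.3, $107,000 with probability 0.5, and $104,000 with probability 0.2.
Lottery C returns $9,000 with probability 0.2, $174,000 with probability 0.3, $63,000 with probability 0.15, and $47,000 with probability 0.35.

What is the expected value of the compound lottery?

EV(A) = 0.5 × 101000 + 0.35 × 124000 + 0.15 × 61000 = 50500 + 43400 + 9150 = 103050
EV(B) = 0.3 × 97000 + 0.5 × 107000 + 0.2 × 104000 = 29100 + 53500 + 20800 = 103400
EV(C) = 0.2 × 9000 + 0.3 × 174000 + 0.15 × 63000 + 0.35 × 47000 = 1800 + 52200 + 9450 + 16450 = 79900
Overall = 0.4 × 103050 + 0.3 × 103400 + 0.3 × 79900 = 41220 + 31020 + 23970 = 96210

$96,210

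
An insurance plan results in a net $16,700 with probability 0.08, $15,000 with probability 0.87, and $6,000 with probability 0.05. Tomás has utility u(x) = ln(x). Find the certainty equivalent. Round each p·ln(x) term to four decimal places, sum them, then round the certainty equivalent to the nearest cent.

$14,453.62

E[u] = 0.08·ln(16700) + 0.87·ln(15000) + 0.05·ln(6000) = 0.7779 + 8.3658 + 0.4350 = 9.5787
CE = e^9.5787 ≈ 14453.62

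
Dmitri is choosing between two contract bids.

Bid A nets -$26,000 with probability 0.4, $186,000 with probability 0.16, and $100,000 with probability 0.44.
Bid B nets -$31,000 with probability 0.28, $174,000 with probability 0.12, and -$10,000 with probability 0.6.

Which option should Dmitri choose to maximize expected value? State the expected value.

Bid A ($63,360)

Bid A = 0.4 × (-26000) + 0.16 × 186000 + 0.44 × 100000 = -10400 + 29760 + 44000 = 63360
Bid B = 0.28 × (-31000) + 0.12 × 174000 + 0.6 × (-10000) = -8680 + 20880 − 6000 = 6200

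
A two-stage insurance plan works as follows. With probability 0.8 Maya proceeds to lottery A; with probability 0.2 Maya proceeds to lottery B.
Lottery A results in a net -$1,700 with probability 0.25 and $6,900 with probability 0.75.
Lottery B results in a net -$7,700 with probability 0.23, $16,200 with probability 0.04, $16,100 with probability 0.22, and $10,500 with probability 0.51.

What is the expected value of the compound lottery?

EV(A) = 0.25 × (-1700) + 0.75 × 6900 = -425 + 5175 = 4750
EV(B) = 0.23 × (-7700) + 0.04 × 16200 + 0.22 × 16100 + 0.51 × 10500 = -1771 + 648 + 3542 + 5355 = 7774
Overall = 0.8 × 4750 + 0.2 × 7774 = 3800 + 1554.8 = 5354.8

$5,354.80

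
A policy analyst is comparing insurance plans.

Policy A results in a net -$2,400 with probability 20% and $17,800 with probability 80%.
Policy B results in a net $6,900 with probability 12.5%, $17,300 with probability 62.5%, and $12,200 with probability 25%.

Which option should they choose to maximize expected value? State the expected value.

Policy A = 0.2 × (-2400) + 0.8 × 17800 = -480 + 14240 = 13760
Policy B = 0.125 × 6900 + 0.625 × 17300 + 0.25 × 12200 = 862.5 + 10812.5 + 3050 = 14725

Policy B ($14,725)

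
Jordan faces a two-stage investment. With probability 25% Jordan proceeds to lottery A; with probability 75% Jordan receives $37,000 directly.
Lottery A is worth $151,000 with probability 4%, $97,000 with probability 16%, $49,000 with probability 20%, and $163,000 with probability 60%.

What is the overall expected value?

EV(A) = 0.04 × 151000 + 0.16 × 97000 + 0.2 × 49000 + 0.6 × 163000 = 6040 + 15520 + 9800 + 97800 = 129160
Branch B: 37000 (certain)
Overall = 0.25 × 129160 + 0.75 × 37000 = 32290 + 27750 = 60040

$60,040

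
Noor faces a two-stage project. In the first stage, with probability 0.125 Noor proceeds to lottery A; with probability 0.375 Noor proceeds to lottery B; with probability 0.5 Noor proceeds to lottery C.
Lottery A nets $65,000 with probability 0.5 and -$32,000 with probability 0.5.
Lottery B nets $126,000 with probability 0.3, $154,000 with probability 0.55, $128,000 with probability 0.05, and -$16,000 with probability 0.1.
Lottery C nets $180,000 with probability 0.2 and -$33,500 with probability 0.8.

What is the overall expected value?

$54,400

EV(A) = 0.5 × 65000 + 0.5 × (-32000) = 32500 − 16000 = 16500
EV(B) = 0.3 × 126000 + 0.55 × 154000 + 0.05 × 128000 + 0.1 × (-16000) = 37800 + 84700 + 6400 − 1600 = 127300
EV(C) = 0.2 × 180000 + 0.8 × (-33500) = 36000 − 26800 = 9200
Overall = 0.125 × 16500 + 0.375 × 127300 + 0.5 × 9200 = 2062.5 + 47737.5 + 4600 = 54400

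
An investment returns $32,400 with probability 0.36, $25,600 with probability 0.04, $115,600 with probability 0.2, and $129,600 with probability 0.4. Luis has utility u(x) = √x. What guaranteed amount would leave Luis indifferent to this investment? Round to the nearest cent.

E[u] = 0.36·√32400 + 0.04·√25600 + 0.2·√115600 + 0.4·√129600 = 0.36·180 + 0.04·160 + 0.2·340 + 0.4·360 = 283.2
CE = (283.2)² = 80202.24

$80,202.24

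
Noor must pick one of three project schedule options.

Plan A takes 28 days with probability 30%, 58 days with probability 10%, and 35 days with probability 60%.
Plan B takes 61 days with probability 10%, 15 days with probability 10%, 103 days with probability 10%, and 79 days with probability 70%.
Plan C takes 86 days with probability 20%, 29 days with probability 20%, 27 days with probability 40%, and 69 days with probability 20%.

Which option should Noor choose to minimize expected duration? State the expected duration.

Plan A = 0.3 × 28 + 0.1 × 58 + 0.6 × 35 = 8.4 + 5.8 + 21 = 35.2
Plan B = 0.1 × 61 + 0.1 × 15 + 0.1 × 103 + 0.7 × 79 = 6.1 + 1.5 + 10.3 + 55.3 = 73.2
Plan C = 0.2 × 86 + 0.2 × 29 + 0.4 × 27 + 0.2 × 69 = 17.2 + 5.8 + 10.8 + 13.8 = 47.6

Plan A (35.2 days)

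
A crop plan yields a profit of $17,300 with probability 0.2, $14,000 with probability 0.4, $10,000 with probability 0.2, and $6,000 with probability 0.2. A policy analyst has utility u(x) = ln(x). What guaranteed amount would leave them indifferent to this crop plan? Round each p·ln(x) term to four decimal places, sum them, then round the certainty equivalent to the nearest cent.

$11,526.45

E[u] = 0.2·ln(17300) + 0.4·ln(14000) + 0.2·ln(10000) + 0.2·ln(6000) = 1.9517 + 3.8187 + 1.8421 + 1.7399 = 9.3524
CE = e^9.3524 ≈ 11526.45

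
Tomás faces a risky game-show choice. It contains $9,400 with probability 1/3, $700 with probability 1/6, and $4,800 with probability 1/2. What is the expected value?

$5,650

EV = 1/3 × 9400 + 1/6 × 700 + 1/2 × 4800 = 3133.3333 + 116.6667 + 2400 = 5650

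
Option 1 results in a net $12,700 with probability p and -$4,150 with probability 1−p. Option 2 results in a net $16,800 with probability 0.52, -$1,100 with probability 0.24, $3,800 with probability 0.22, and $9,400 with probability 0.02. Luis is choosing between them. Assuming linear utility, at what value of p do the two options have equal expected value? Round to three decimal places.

p = 0.810

EV(Option 2) = 0.52 × 16800 + 0.24 × (-1100) + 0.22 × 3800 + 0.02 × 9400 = 8736 − 264 + 836 + 188 = 9496
p·12700 + (1−p)·(-4150) = 9496
16850p − 4150 = 9496
p = (9496 + 4150) / 16850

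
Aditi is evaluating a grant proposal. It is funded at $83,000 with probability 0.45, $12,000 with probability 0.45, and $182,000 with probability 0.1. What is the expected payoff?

$60,950

EV = 0.45 × 83000 + 0.45 × 12000 + 0.1 × 182000 = 37350 + 5400 + 18200 = 60950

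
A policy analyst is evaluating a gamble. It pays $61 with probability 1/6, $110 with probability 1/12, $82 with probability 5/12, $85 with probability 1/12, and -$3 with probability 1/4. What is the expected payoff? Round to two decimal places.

EV = 1/6 × 61 + 1/12 × 110 + 5/12 × 82 + 1/12 × 85 + 1/4 × (-3) = 10.1667 + 9.1667 + 34.1667 + 7.0833 − 0.75 = 59.8333

$59.83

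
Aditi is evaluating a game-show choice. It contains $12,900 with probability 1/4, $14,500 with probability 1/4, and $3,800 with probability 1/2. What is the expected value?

EV = 1/4 × 12900 + 1/4 × 14500 + 1/2 × 3800 = 3225 + 3625 + 1900 = 8750

$8,750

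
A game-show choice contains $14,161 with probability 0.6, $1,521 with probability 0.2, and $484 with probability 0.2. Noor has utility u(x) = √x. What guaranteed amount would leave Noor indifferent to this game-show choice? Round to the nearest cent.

$6,988.96

E[u] = 0.6·√14161 + 0.2·√1521 + 0.2·√484 = 0.6·119 + 0.2·39 + 0.2·22 = 83.6
CE = (83.6)² = 6988.96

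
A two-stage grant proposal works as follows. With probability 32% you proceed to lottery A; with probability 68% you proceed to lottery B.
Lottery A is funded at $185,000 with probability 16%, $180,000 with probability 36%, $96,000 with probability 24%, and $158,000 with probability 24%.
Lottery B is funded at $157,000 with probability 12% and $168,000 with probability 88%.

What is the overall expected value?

EV(A) = 0.16 × 185000 + 0.36 × 180000 + 0.24 × 96000 + 0.24 × 158000 = 29600 + 64800 + 23040 + 37920 = 155360
EV(B) = 0.12 × 157000 + 0.88 × 168000 = 18840 + 147840 = 166680
Overall = 0.32 × 155360 + 0.68 × 166680 = 49715.2 + 113342.4 = 163057.6

$163,057.60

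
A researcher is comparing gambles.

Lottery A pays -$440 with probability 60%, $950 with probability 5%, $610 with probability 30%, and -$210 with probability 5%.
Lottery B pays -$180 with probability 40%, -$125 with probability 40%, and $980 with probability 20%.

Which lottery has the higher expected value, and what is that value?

Lottery A = 0.6 × (-440) + 0.05 × 950 + 0.3 × 610 + 0.05 × (-210) = -264 + 47.5 + 183 − 10.5 = -44
Lottery B = 0.4 × (-180) + 0.4 × (-125) + 0.2 × 980 = -72 − 50 + 196 = 74

Lottery B ($74)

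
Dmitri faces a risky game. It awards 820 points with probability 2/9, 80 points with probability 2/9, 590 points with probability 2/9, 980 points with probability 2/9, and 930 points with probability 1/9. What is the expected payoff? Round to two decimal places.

EV = 2/9 × 820 + 2/9 × 80 + 2/9 × 590 + 2/9 × 980 + 1/9 × 930 = 182.2222 + 17.7778 + 131.1111 + 217.7778 + 103.3333 = 652.2222

652.22 points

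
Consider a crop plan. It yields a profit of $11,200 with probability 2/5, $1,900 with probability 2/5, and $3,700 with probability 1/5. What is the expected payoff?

$5,980

EV = 2/5 × 11200 + 2/5 × 1900 + 1/5 × 3700 = 4480 + 760 + 740 = 5980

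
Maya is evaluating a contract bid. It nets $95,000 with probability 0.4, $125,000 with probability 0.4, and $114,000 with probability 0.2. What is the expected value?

EV = 0.4 × 95000 + 0.4 × 125000 + 0.2 × 114000 = 38000 + 50000 + 22800 = 110800

$110,800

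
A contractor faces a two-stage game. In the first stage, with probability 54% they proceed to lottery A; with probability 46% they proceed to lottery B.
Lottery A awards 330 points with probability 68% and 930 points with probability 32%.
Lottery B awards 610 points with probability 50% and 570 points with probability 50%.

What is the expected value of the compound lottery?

EV(A) = 0.68 × 330 + 0.32 × 930 = 224.4 + 297.6 = 522
EV(B) = 0.5 × 610 + 0.5 × 570 = 305 + 285 = 590
Overall = 0.54 × 522 + 0.46 × 590 = 281.88 + 271.4 = 553.28

553.28 points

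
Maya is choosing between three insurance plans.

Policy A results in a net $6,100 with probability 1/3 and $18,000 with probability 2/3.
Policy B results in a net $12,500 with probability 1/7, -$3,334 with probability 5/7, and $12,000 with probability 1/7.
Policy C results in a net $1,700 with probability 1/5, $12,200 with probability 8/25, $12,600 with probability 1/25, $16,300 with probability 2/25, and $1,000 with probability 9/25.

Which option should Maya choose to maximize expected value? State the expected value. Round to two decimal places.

Policy A ($14,033.33)

Policy A = 1/3 × 6100 + 2/3 × 18000 = 2033.3333 + 12000 = 14033.3333
Policy B = 1/7 × 12500 + 5/7 × (-3334) + 1/7 × 12000 = 1785.7143 − 2381.4286 + 1714.2857 = 1118.5714
Policy C = 1/5 × 1700 + 8/25 × 12200 + 1/25 × 12600 + 2/25 × 16300 + 9/25 × 1000 = 340 + 3904 + 504 + 1304 + 360 = 6412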